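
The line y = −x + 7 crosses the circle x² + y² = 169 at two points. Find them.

Substitute y = −x + 7:
2x² − 14x − 120 = 0  ⟹  x² − 7x − 60 = 0
x = 12 or x = −5, giving (12, −5) and (−5, 12).

(−5, 12) and (12, −5)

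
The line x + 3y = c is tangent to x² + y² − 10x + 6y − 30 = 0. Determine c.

For a tangent, require d(centre, line) = r = 8.
|1·5 + 3·(−3) − c| / √10 = 8
|c − (−4)| = 8√10.

c = −4 ± 8√10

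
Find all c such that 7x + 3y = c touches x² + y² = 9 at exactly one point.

For a tangent, require d(centre, line) = r = 3.
|7·0 + 3·0 − c| / √58 = 3
|c| = 3√58.

c = ±3√58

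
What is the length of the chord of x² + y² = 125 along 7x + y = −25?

Centre (0, 0), r² = 125. Perpendicular distance d from centre to line = |25| / √50 = 25/√50.
Chord = 2√(r² − d²) = 2·√(225/2) = 15√2.

15√2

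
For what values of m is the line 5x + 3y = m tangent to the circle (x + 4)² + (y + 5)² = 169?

Tangency holds when the distance from the centre (−4, −5) to the line equals the radius 13:
|5·(−4) + 3·(−5) − m| / √34 = 13
|m − (−35)| = 13√34.

m = −35 ± 13√34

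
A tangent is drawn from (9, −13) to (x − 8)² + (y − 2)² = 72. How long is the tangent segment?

The centre is (8, 2) and r = 6√2. The square of the distance from P to the centre is 1 + 225 = 226.
The tangent meets the radius at right angles, so tangent² = |PO|² − r² = 226 − 72 = 154.

√154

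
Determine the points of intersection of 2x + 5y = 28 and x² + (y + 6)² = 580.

(−16, 12) and (24, −4)

Substitute y = (28 − 2x)/5:
29x² − 232x − 11136 = 0  ⟹  x² − 8x − 384 = 0
x = 24 or x = −16, giving (24, −4) and (−16, 12).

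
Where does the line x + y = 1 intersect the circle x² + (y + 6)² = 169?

(−5, 6) and (12, −11)

From the line, y = −x + 1. Substituting:
2x² − 14x − 120 = 0  ⟹  x² − 7x − 60 = 0
x = 12 or x = −5, giving (12, −11) and (−5, 6).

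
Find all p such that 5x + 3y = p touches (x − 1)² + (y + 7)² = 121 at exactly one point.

p = −16 ± 11√34

The line touches the circle iff its distance from (1, −7) is 11:
|5·1 + 3·(−7) − p| / √34 = 11
|p − (−16)| = 11√34.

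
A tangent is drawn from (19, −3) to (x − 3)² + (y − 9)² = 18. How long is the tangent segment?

With centre O = (3, 9), |OP|² = 400 and r² = 18.
Power of the point: PT² = |PO|² − r² = 382, so PT = √382.

√382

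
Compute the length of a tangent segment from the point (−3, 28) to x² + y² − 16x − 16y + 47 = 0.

2√110

With centre O = (8, 8), |OP|² = 521 and r² = 81.
By the tangent–radius right angle, tangent length = √(|PO|² − r²) = √440 = 2√110.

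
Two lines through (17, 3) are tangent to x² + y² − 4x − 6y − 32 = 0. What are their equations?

Let a tangent through (17, 3) have slope m. Its distance from (2, 3) must equal 3√5:
(−15m − (0))² = 45(m² + 1)
4m² − 1 = 0, so m = −1/2 or m = 1/2.
With m = −1/2: x + 2y = 23. With m = 1/2: x − 2y = 11.

x + 2y = 23 and x − 2y = 11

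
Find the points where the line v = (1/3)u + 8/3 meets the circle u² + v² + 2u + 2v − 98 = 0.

(−11, −1) and (7, 5)

Express v = (8 + u)/3 and substitute into the circle:
10u² + 40u − 770 = 0  ⟹  u² + 4u − 77 = 0
u = 7 or u = −11, giving (7, 5) and (−11, −1).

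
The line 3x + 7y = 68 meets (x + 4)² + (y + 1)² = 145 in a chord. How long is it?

√58

The distance from (−4, −1) to the line is 87/√58, and r² = 145.
Chord = 2√(r² − d²) = 2·√(29/2) = √58.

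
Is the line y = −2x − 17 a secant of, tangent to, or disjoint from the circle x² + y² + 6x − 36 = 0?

Centre (−3, 0), r² = 45. Distance² from centre to line = (11)²/5 = 121/5.
Since d² < r², the line cuts the circle twice.

secant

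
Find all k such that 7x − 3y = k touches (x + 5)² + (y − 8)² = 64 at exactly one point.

The line touches the circle iff its distance from (−5, 8) is 8:
|7·(−5) − 3·8 − k| / √58 = 8
|k − (−59)| = 8√58.

k = −59 ± 8√58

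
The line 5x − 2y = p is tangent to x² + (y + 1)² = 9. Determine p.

p = 2 ± 3√29

For a tangent, require d(centre, line) = r = 3.
|5·0 − 2·(−1) − p| / √29 = 3
|p − (2)| = 3√29.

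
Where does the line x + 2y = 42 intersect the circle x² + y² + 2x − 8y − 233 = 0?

Substitute y = (42 − x)/2:
5x² − 60x + 160 = 0  ⟹  x² − 12x + 32 = 0
x = 8 or x = 4, giving (8, 17) and (4, 19).

(4, 19) and (8, 17)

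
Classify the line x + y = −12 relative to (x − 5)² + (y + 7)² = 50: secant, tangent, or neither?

d² = (1·5 + 1·(−7) − (−12))²/2 = 50; r² = 50.
Since d² = r², the line is tangent.

tangent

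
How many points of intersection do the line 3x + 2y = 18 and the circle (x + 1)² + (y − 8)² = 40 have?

2

Substituting the line into the circle gives 13x² − 4x − 152 = 0.
Discriminant = (−4)² − 4·13·(−152) = 7920 > 0.
Two real roots: the line is a secant.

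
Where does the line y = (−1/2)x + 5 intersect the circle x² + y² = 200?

(−10, 10) and (14, −2)

Express y = (10 − x)/2 and substitute into the circle:
5x² − 20x − 700 = 0  ⟹  x² − 4x − 140 = 0
x = 14 or x = −10, giving (14, −2) and (−10, 10).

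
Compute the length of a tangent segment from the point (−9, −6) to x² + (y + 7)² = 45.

With centre O = (0, −7), |OP|² = 82 and r² = 45.
By the tangent–radius right angle, tangent length = √(|PO|² − r²) = √37.

√37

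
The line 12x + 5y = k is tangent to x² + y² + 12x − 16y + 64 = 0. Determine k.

For a tangent, require d(centre, line) = r = 6.
|12·(−6) + 5·8 − k| / √169 = 6
|k − (−32)| = 6·13, so k = 46 or k = −110.

k = −110 or k = 46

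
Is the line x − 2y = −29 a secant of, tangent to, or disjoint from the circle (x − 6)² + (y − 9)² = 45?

Substituting the line into the circle gives 5x² − 26x + 85 = 0.
Discriminant = (−26)² − 4·5·(85) = −1024 < 0.
No real roots: the line does not meet the circle.

disjoint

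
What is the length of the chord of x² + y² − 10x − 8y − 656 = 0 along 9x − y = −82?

From the line, y = 9x + 82. Substituting:
82x² + 1394x + 5412 = 0  ⟹  x² + 17x + 66 = 0
x = −6 or x = −11, giving (−6, 28) and (−11, −17).
Chord length = distance between (−6, 28) and (−11, −17) = √2050 = 5√82.

5√82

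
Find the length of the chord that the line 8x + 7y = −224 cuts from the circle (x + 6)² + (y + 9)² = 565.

4√113

The distance from (−6, −9) to the line is 113/√113, and r² = 565.
Chord = 2√(r² − d²) = 2·√(452) = 4√113.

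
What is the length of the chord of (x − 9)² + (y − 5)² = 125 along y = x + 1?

15√2

Express y = x + 1 and substitute into the circle:
2x² − 26x − 28 = 0  ⟹  x² − 13x − 14 = 0
x = 14 or x = −1, giving (14, 15) and (−1, 0).
|(14, 15) − (−1, 0)| = √((15)² + (15)²) = 15√2.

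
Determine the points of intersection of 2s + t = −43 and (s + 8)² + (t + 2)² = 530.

(−27, 11) and (−9, −25)

Express t = −2s − 43 and substitute into the circle:
5s² + 180s + 1215 = 0  ⟹  s² + 36s + 243 = 0
s = −9 or s = −27, giving (−9, −25) and (−27, 11).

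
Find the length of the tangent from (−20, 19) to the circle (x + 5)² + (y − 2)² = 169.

Centre (−5, 2), r² = 169. |PO|² = (−15)² + (17)² = 514.
By the tangent–radius right angle, tangent length = √(|PO|² − r²) = √345.

√345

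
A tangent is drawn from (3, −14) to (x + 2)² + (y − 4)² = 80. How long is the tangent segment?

√269

Centre (−2, 4), r² = 80. |PO|² = (5)² + (−18)² = 349.
The tangent meets the radius at right angles, so tangent² = |PO|² − r² = 349 − 80 = 269.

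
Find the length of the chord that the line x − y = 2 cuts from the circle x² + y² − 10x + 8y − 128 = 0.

17√2

Centre (5, −4), r² = 169. Perpendicular distance d from centre to line = |7| / √2 = 7/√2.
Chord = 2√(r² − d²) = 2·√(289/2) = 17√2.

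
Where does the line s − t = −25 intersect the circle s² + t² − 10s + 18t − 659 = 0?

(−16, 9) and (−13, 12)

Substitute t = s + 25:
2s² + 58s + 416 = 0  ⟹  s² + 29s + 208 = 0
s = −13 or s = −16, giving (−13, 12) and (−16, 9).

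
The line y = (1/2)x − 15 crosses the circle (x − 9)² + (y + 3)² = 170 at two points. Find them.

From the line, y = (−30 + x)/2. Substituting:
5x² − 120x + 220 = 0  ⟹  x² − 24x + 44 = 0
x = 22 or x = 2, giving (22, −4) and (2, −14).

(2, −14) and (22, −4)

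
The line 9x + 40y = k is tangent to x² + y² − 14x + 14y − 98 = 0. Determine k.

k = −791 or k = 357

The line touches the circle iff its distance from (7, −7) is 14:
|9·7 + 40·(−7) − k| / √1681 = 14
|k − (−217)| = 14·41, so k = 357 or k = −791.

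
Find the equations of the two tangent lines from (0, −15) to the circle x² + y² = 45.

2x − y = 15 and 2x + y = −15

A line y − (−15) = m(x − (0)) is tangent when its distance from (0, 0) is 3√5:
(0m − (15))² = 45(m² + 1)
m² − 4 = 0, so m = 2 or m = −2.
Through (0, −15) these give 2x − y = 15 and 2x + y = −15.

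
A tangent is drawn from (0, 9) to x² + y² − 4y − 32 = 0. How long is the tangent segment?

Centre (0, 2), r² = 36. |PO|² = (0)² + (7)² = 49.
By the tangent–radius right angle, tangent length = √(|PO|² − r²) = √13.

√13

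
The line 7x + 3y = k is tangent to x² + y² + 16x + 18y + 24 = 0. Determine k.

For a tangent, require d(centre, line) = r = 11.
|7·(−8) + 3·(−9) − k| / √58 = 11
|k − (−83)| = 11√58.

k = −83 ± 11√58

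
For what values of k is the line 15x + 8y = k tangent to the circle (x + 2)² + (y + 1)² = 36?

For a tangent, require d(centre, line) = r = 6.
|15·(−2) + 8·(−1) − k| / √289 = 6
|k − (−38)| = 6·17, so k = 64 or k = −140.

k = −140 or k = 64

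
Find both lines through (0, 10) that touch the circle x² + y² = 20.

A line y − (10) = m(x − (0)) is tangent when its distance from (0, 0) is 2√5:
[m·(0) − (−10)]² = 20(m² + 1)
m² − 4 = 0, so m = −2 or m = 2.
Through (0, 10) these give 2x + y = 10 and 2x − y = −10.

2x + y = 10 and 2x − y = −10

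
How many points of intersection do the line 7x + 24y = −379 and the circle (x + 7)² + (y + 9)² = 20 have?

0

Substituting the line into the circle gives 625x² + 10346x + 43273 = 0.
Δ = 107039716 − 108182500 = −1142784.
No real roots: the line does not meet the circle.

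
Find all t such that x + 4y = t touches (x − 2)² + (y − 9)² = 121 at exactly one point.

Tangency holds when the distance from the centre (2, 9) to the line equals the radius 11:
|1·2 + 4·9 − t| / √17 = 11
|t − (38)| = 11√17.

t = 38 ± 11√17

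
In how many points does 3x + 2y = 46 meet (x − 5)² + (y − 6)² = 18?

0

Substituting the line into the circle gives 13x² − 244x + 1184 = 0.
Δ = 59536 − 61568 = −2032.
No real roots: the line does not meet the circle.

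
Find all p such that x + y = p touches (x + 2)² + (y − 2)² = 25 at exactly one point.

The line touches the circle iff its distance from (−2, 2) is 5:
|1·(−2) + 1·2 − p| / √2 = 5
|p| = 5√2.

p = ±5√2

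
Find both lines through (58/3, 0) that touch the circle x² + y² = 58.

3x − 7y = 58 and 3x + 7y = 58

Write the tangent as mx − y + (0 − m·(58/3)) = 0 and set its distance from the centre to √58:
[m·(−58/3) − (0)]² = 58(m² + 1)
49m² − 9 = 0, so m = 3/7 or m = −3/7.
With m = 3/7: 3x − 7y = 58. With m = −3/7: 3x + 7y = 58.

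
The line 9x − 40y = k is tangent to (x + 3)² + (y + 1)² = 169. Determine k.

k = −520 or k = 546

The line touches the circle iff its distance from (−3, −1) is 13:
|9·(−3) − 40·(−1) − k| / √1681 = 13
|k − (13)| = 13·41, so k = 546 or k = −520.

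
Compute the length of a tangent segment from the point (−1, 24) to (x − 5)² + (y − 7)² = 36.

Centre (5, 7), r² = 36. |PO|² = (−6)² + (17)² = 325.
Power of the point: PT² = |PO|² − r² = 289, so PT = 17.

17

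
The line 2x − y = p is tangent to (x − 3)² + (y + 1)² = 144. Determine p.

p = 7 ± 12√5

For a tangent, require d(centre, line) = r = 12.
|2·3 − 1·(−1) − p| / √5 = 12
|p − (7)| = 12√5.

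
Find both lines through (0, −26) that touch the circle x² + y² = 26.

A line y − (−26) = m(x − (0)) is tangent when its distance from (0, 0) is √26:
(0m − (26))² = 26(m² + 1)
m² − 25 = 0, so m = 5 or m = −5.
Through (0, −26) these give 5x − y = 26 and 5x + y = −26.

5x − y = 26 and 5x + y = −26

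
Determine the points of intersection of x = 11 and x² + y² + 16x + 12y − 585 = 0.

The line gives x = 11. Substituting into the circle:
y² + 12y − 288 = 0
y = 12 or y = −24, giving (11, 12) and (11, −24).

(11, −24) and (11, 12)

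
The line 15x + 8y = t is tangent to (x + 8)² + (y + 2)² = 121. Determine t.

The line touches the circle iff its distance from (−8, −2) is 11:
|15·(−8) + 8·(−2) − t| / √289 = 11
|t − (−136)| = 11·17, so t = 51 or t = −323.

t = −323 or t = 51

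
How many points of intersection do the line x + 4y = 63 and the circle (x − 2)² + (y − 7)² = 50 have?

0

d² = (1·2 + 4·7 − (63))²/17 = 1089/17; r² = 50.
Since d² > r², the line lies outside the circle.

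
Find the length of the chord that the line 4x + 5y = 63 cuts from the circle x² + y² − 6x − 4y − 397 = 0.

The distance from (3, 2) to the line is 41/√41, and r² = 410.
Chord = 2√(r² − d²) = 2·√(369) = 6√41.

6√41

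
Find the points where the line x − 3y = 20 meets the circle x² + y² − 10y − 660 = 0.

(−19, −13) and (26, 2)

Substitute y = (−20 + x)/3:
10x² − 70x − 4940 = 0  ⟹  x² − 7x − 494 = 0
x = 26 or x = −19, giving (26, 2) and (−19, −13).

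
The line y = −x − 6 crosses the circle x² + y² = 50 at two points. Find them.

Express y = −x − 6 and substitute into the circle:
2x² + 12x − 14 = 0  ⟹  x² + 6x − 7 = 0
x = 1 or x = −7, giving (1, −7) and (−7, 1).

(−7, 1) and (1, −7)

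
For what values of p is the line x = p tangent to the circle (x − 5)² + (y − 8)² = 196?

p = −9 or p = 19

The line touches the circle iff its distance from (5, 8) is 14:
|1·5 + 0·8 − p| / √1 = 14
|p − (5)| = 14, so p = 19 or p = −9.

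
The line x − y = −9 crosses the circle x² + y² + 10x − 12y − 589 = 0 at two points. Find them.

From the line, y = x + 9. Substituting:
2x² + 16x − 616 = 0  ⟹  x² + 8x − 308 = 0
x = 14 or x = −22, giving (14, 23) and (−22, −13).

(−22, −13) and (14, 23)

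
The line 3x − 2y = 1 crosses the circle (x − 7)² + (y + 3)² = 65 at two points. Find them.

Express y = (−1 + 3x)/2 and substitute into the circle:
13x² − 26x − 39 = 0  ⟹  x² − 2x − 3 = 0
x = 3 or x = −1, giving (3, 4) and (−1, −2).

(−1, −2) and (3, 4)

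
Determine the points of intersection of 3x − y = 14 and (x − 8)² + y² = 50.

(3, −5) and (7, 7)

Express y = 3x − 14 and substitute into the circle:
10x² − 100x + 210 = 0  ⟹  x² − 10x + 21 = 0
x = 7 or x = 3, giving (7, 7) and (3, −5).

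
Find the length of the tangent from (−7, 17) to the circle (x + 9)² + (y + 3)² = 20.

8√6

Centre (−9, −3), r² = 20. |PO|² = (2)² + (20)² = 404.
The tangent meets the radius at right angles, so tangent² = |PO|² − r² = 404 − 20 = 384.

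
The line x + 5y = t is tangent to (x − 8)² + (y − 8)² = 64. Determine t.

t = 48 ± 8√26

For a tangent, require d(centre, line) = r = 8.
|1·8 + 5·8 − t| / √26 = 8
|t − (48)| = 8√26.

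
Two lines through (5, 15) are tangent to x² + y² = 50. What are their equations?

x − y = −10 and 7x + y = 50

Write the tangent as mx − y + (15 − m·(5)) = 0 and set its distance from the centre to 5√2:
[m·(−5) − (−15)]² = 50(m² + 1)
m² + 6m − 7 = 0, so m = 1 or m = −7.
With m = 1: x − y = −10. With m = −7: 7x + y = 50.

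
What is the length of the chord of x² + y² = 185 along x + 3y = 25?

The distance from (0, 0) to the line is 25/√10, and r² = 185.
Chord = 2√(r² − d²) = 2·√(245/2) = 7√10.

7√10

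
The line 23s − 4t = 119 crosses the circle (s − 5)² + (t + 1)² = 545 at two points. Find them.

(1, −24) and (9, 22)

From the line, t = (−119 + 23s)/4. Substituting:
545s² − 5450s + 4905 = 0  ⟹  s² − 10s + 9 = 0
s = 9 or s = 1, giving (9, 22) and (1, −24).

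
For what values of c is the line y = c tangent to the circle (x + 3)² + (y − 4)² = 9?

For a tangent, require d(centre, line) = r = 3.
|0·(−3) + 1·4 − c| / √1 = 3
|c − (4)| = 3, so c = 7 or c = 1.

c = 1 or c = 7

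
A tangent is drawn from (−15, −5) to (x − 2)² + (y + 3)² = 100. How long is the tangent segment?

√193

Centre (2, −3), r² = 100. |PO|² = (−17)² + (−2)² = 293.
The tangent meets the radius at right angles, so tangent² = |PO|² − r² = 293 − 100 = 193.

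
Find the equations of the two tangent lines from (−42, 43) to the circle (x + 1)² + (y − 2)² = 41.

5x + 4y = −38 and 4x + 5y = 47

A line y − (43) = m(x − (−42)) is tangent when its distance from (−1, 2) is √41:
[m·(41) − (−41)]² = 41(m² + 1)
20m² + 41m + 20 = 0, so m = −5/4 or m = −4/5.
With m = −5/4: 5x + 4y = −38. With m = −4/5: 4x + 5y = 47.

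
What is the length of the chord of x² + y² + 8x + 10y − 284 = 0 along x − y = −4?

From the line, y = x + 4. Substituting:
2x² + 26x − 228 = 0  ⟹  x² + 13x − 114 = 0
x = 6 or x = −19, giving (6, 10) and (−19, −15).
|(6, 10) − (−19, −15)| = √((25)² + (25)²) = 25√2.

25√2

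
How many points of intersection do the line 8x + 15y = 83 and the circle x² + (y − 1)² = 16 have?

1

d² = (8·0 + 15·1 − (83))²/289 = 16; r² = 16.
Since d² = r², the line is tangent.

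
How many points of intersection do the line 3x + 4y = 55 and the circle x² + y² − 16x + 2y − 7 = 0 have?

2

Substituting the line into the circle gives 25x² − 610x + 3353 = 0.
Δ = 372100 − 335300 = 36800.
Two real roots: the line is a secant.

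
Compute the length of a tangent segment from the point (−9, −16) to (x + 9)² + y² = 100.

Centre (−9, 0), r² = 100. |PO|² = (0)² + (−16)² = 256.
The tangent meets the radius at right angles, so tangent² = |PO|² − r² = 256 − 100 = 156.

2√39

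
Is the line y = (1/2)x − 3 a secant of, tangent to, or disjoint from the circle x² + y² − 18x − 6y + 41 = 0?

secant

Centre (9, 3), r² = 49. Distance² from centre to line = (−3)²/5 = 9/5.
Since d² < r², the line cuts the circle twice.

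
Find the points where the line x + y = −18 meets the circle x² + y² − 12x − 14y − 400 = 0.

(−11, −7) and (−8, −10)

Substitute y = −x − 18:
2x² + 38x + 176 = 0  ⟹  x² + 19x + 88 = 0
x = −8 or x = −11, giving (−8, −10) and (−11, −7).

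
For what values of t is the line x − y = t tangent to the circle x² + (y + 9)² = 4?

t = 9 ± 2√2

The line touches the circle iff its distance from (0, −9) is 2:
|1·0 − 1·(−9) − t| / √2 = 2
|t − (9)| = 2√2.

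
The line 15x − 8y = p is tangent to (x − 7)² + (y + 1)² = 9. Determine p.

Tangency holds when the distance from the centre (7, −1) to the line equals the radius 3:
|15·7 − 8·(−1) − p| / √289 = 3
|p − (113)| = 3·17, so p = 164 or p = 62.

p = 62 or p = 164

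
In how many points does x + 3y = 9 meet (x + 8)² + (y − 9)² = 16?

2

d² = (1·(−8) + 3·9 − (9))²/10 = 10; r² = 16.
Since d² < r², the line cuts the circle twice.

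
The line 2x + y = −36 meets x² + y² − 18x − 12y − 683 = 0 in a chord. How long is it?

Centre (9, 6), r² = 800. Perpendicular distance d from centre to line = |60| / √5 = 60/√5.
Half the chord is √(r² − d²) = √(80), so the full chord is 8√5.

8√5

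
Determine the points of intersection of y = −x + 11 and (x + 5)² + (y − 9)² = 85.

(−7, 18) and (4, 7)

From the line, y = −x + 11. Substituting:
2x² + 6x − 56 = 0  ⟹  x² + 3x − 28 = 0
x = 4 or x = −7, giving (4, 7) and (−7, 18).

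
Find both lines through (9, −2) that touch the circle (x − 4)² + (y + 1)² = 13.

2x − 3y = 24 and 3x + 2y = 23

Let a tangent through (9, −2) have slope m. Its distance from (4, −1) must equal √13:
(−5m − (1))² = 13(m² + 1)
6m² + 5m − 6 = 0, so m = 2/3 or m = −3/2.
With m = 2/3: 2x − 3y = 24. With m = −3/2: 3x + 2y = 23.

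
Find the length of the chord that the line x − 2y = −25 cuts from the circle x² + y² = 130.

The distance from (0, 0) to the line is 25/√5, and r² = 130.
Chord = 2√(r² − d²) = 2·√(5) = 2√5.

2√5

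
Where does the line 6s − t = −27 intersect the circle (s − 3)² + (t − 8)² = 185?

Substitute t = 6s + 27:
37s² + 222s + 185 = 0  ⟹  s² + 6s + 5 = 0
s = −1 or s = −5, giving (−1, 21) and (−5, −3).

(−5, −3) and (−1, 21)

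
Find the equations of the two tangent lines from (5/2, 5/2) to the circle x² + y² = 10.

3x + y = 10 and x + 3y = 10

A line y − (5/2) = m(x − (5/2)) is tangent when its distance from (0, 0) is √10:
(−5/2m − (−5/2))² = 10(m² + 1)
3m² + 10m + 3 = 0, so m = −3 or m = −1/3.
With m = −3: 3x + y = 10. With m = −1/3: x + 3y = 10.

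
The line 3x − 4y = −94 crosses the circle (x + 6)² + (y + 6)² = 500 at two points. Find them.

(−26, 4) and (−10, 16)

Substitute y = (94 + 3x)/4:
25x² + 900x + 6500 = 0  ⟹  x² + 36x + 260 = 0
x = −10 or x = −26, giving (−10, 16) and (−26, 4).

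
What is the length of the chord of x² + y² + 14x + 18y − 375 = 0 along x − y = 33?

7√2

Express y = x − 33 and substitute into the circle:
2x² − 34x + 120 = 0  ⟹  x² − 17x + 60 = 0
x = 12 or x = 5, giving (12, −21) and (5, −28).
|(12, −21) − (5, −28)| = √((7)² + (7)²) = 7√2.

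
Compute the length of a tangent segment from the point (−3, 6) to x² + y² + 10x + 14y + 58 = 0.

√157

Centre (−5, −7), r² = 16. |PO|² = (2)² + (13)² = 173.
Power of the point: PT² = |PO|² − r² = 157, so PT = √157.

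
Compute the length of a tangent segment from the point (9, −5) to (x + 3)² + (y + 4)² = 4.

√141

With centre O = (−3, −4), |OP|² = 145 and r² = 4.
The tangent meets the radius at right angles, so tangent² = |PO|² − r² = 145 − 4 = 141.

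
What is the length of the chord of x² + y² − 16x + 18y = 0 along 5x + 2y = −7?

4√29

Express y = (−7 − 5x)/2 and substitute into the circle:
29x² − 174x − 203 = 0  ⟹  x² − 6x − 7 = 0
x = 7 or x = −1, giving (7, −21) and (−1, −1).
Chord length = distance between (7, −21) and (−1, −1) = √464 = 4√29.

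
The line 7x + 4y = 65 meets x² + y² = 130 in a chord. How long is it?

2√65

The distance from (0, 0) to the line is 65/√65, and r² = 130.
Half the chord is √(r² − d²) = √(65), so the full chord is 2√65.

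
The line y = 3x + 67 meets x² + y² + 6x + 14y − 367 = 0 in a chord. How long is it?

√10

Substitute y = 3x + 67:
10x² + 450x + 5060 = 0  ⟹  x² + 45x + 506 = 0
x = −22 or x = −23, giving (−22, 1) and (−23, −2).
Chord length = distance between (−22, 1) and (−23, −2) = √10 = √10.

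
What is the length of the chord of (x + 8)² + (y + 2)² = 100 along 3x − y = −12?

6√10

Centre (−8, −2), r² = 100. Perpendicular distance d from centre to line = |−10| / √10 = 10/√10.
Half the chord is √(r² − d²) = √(90), so the full chord is 6√10.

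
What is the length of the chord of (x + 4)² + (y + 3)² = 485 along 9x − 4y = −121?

From the line, y = (121 + 9x)/4. Substituting:
97x² + 2522x + 10185 = 0  ⟹  x² + 26x + 105 = 0
x = −5 or x = −21, giving (−5, 19) and (−21, −17).
Chord length = distance between (−5, 19) and (−21, −17) = √1552 = 4√97.

4√97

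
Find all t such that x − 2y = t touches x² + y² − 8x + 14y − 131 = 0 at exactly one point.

Tangency holds when the distance from the centre (4, −7) to the line equals the radius 14:
|1·4 − 2·(−7) − t| / √5 = 14
|t − (18)| = 14√5.

t = 18 ± 14√5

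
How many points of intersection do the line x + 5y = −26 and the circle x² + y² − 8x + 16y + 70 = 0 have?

d² = (1·4 + 5·(−8) − (−26))²/26 = 50/13; r² = 10.
Since d² < r², the line cuts the circle twice.

2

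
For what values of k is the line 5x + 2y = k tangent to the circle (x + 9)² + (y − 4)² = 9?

For a tangent, require d(centre, line) = r = 3.
|5·(−9) + 2·4 − k| / √29 = 3
|k − (−37)| = 3√29.

k = −37 ± 3√29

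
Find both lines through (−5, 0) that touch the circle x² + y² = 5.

A line y − (0) = m(x − (−5)) is tangent when its distance from (0, 0) is √5:
(5m − (0))² = 5(m² + 1)
4m² − 1 = 0, so m = 1/2 or m = −1/2.
With m = 1/2: x − 2y = −5. With m = −1/2: x + 2y = −5.

x − 2y = −5 and x + 2y = −5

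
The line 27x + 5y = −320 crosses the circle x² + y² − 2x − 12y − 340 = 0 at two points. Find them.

Express y = (−320 − 27x)/5 and substitute into the circle:
754x² + 18850x + 113100 = 0  ⟹  x² + 25x + 150 = 0
x = −10 or x = −15, giving (−10, −10) and (−15, 17).

(−15, 17) and (−10, −10)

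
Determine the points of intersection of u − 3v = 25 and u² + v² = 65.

(1, −8) and (4, −7)

Substitute v = (−25 + u)/3:
10u² − 50u + 40 = 0  ⟹  u² − 5u + 4 = 0
u = 4 or u = 1, giving (4, −7) and (1, −8).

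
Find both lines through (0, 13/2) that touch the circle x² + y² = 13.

3x − 2y = −13 and 3x + 2y = 13

Let a tangent through (0, 13/2) have slope m. Its distance from (0, 0) must equal √13:
[m·(0) − (−13/2)]² = 13(m² + 1)
4m² − 9 = 0, so m = 3/2 or m = −3/2.
Through (0, 13/2) these give 3x − 2y = −13 and 3x + 2y = 13.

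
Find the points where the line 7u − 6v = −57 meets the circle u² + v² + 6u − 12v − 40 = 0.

Substitute v = (57 + 7u)/6:
85u² + 510u − 2295 = 0  ⟹  u² + 6u − 27 = 0
u = 3 or u = −9, giving (3, 13) and (−9, −1).

(−9, −1) and (3, 13)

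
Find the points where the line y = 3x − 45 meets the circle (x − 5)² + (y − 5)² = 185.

(13, −6) and (18, 9)

Express y = 3x − 45 and substitute into the circle:
10x² − 310x + 2340 = 0  ⟹  x² − 31x + 234 = 0
x = 18 or x = 13, giving (18, 9) and (13, −6).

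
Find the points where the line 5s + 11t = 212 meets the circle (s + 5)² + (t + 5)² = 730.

From the line, t = (212 − 5s)/11. Substituting:
146s² − 1460s − 14016 = 0  ⟹  s² − 10s − 96 = 0
s = 16 or s = −6, giving (16, 12) and (−6, 22).

(−6, 22) and (16, 12)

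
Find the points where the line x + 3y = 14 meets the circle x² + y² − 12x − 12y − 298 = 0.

(−13, 9) and (23, −3)

Express y = (14 − x)/3 and substitute into the circle:
10x² − 100x − 2990 = 0  ⟹  x² − 10x − 299 = 0
x = 23 or x = −13, giving (23, −3) and (−13, 9).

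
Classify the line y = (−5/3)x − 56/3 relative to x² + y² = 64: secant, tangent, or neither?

Substituting the line into the circle gives 34x² + 560x + 2560 = 0.
Δ = 313600 − 348160 = −34560.
No real roots: the line does not meet the circle.

neither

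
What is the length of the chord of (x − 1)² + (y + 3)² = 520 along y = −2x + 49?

Substitute y = −2x + 49:
5x² − 210x + 2185 = 0  ⟹  x² − 42x + 437 = 0
x = 23 or x = 19, giving (23, 3) and (19, 11).
|(23, 3) − (19, 11)| = √((4)² + (−8)²) = 4√5.

4√5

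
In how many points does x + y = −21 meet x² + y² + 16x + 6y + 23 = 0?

1

Substituting the line into the circle gives 2x² + 52x + 338 = 0.
Δ = 2704 − 2704 = 0.
A repeated root: the line is tangent.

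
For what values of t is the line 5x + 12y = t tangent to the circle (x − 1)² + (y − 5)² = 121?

The line touches the circle iff its distance from (1, 5) is 11:
|5·1 + 12·5 − t| / √169 = 11
|t − (65)| = 11·13, so t = 208 or t = −78.

t = −78 or t = 208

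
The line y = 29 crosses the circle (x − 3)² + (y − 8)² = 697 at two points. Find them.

From the line, y = 29. Substituting:
x² − 6x − 247 = 0
x = 19 or x = −13, giving (19, 29) and (−13, 29).

(−13, 29) and (19, 29)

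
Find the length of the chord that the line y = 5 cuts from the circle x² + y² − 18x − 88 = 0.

24

Centre (9, 0), r² = 169. Perpendicular distance d from centre to line = |−5| / √1 = 5.
Chord = 2√(r² − d²) = 2·√(144) = 24.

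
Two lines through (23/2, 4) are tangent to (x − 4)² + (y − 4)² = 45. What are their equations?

2x + y = 27 and 2x − y = 19

Let a tangent through (23/2, 4) have slope m. Its distance from (4, 4) must equal 3√5:
(−15/2m − (0))² = 45(m² + 1)
m² − 4 = 0, so m = −2 or m = 2.
Through (23/2, 4) these give 2x + y = 27 and 2x − y = 19.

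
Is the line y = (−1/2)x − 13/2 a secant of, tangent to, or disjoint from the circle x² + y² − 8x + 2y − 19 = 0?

d² = (1·4 + 2·(−1) − (−13))²/5 = 45; r² = 36.
Since d² > r², the line lies outside the circle.

disjoint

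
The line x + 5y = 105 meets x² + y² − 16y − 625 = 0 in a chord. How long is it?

9√26

Centre (0, 8), r² = 689. Perpendicular distance d from centre to line = |−65| / √26 = 65/√26.
Chord = 2√(r² − d²) = 2·√(1053/2) = 9√26.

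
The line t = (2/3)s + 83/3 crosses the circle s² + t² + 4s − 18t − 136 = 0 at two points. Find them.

From the line, t = (83 + 2s)/3. Substituting:
13s² + 260s + 1183 = 0  ⟹  s² + 20s + 91 = 0
s = −7 or s = −13, giving (−7, 23) and (−13, 19).

(−13, 19) and (−7, 23)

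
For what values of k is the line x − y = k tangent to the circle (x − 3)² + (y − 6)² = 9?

k = −3 ± 3√2

The line touches the circle iff its distance from (3, 6) is 3:
|1·3 − 1·6 − k| / √2 = 3
|k − (−3)| = 3√2.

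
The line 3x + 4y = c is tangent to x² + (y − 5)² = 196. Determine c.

For a tangent, require d(centre, line) = r = 14.
|3·0 + 4·5 − c| / √25 = 14
|c − (20)| = 14·5, so c = 90 or c = −50.

c = −50 or c = 90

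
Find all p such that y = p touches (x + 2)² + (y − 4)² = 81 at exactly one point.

For a tangent, require d(centre, line) = r = 9.
|0·(−2) + 1·4 − p| / √1 = 9
|p − (4)| = 9, so p = 13 or p = −5.

p = −5 or p = 13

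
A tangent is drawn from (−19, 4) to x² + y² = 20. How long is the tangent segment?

√357

Centre (0, 0), r² = 20. |PO|² = (−19)² + (4)² = 377.
Power of the point: PT² = |PO|² − r² = 357, so PT = √357.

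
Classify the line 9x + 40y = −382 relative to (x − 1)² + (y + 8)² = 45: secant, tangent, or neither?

Substituting the line into the circle gives 1681x² − 2084x − 66556 = 0.
Discriminant = (−2084)² − 4·1681·(−66556) = 451865600 > 0.
Two real roots: the line is a secant.

secant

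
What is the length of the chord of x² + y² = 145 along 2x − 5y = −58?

From the line, y = (58 + 2x)/5. Substituting:
29x² + 232x − 261 = 0  ⟹  x² + 8x − 9 = 0
x = 1 or x = −9, giving (1, 12) and (−9, 8).
Chord length = distance between (1, 12) and (−9, 8) = √116 = 2√29.

2√29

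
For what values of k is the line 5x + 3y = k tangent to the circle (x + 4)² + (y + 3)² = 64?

Tangency holds when the distance from the centre (−4, −3) to the line equals the radius 8:
|5·(−4) + 3·(−3) − k| / √34 = 8
|k − (−29)| = 8√34.

k = −29 ± 8√34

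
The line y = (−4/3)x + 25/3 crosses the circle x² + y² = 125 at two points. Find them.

From the line, y = (25 − 4x)/3. Substituting:
25x² − 200x − 500 = 0  ⟹  x² − 8x − 20 = 0
x = 10 or x = −2, giving (10, −5) and (−2, 11).

(−2, 11) and (10, −5)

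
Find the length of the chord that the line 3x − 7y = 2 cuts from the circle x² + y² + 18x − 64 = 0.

The distance from (−9, 0) to the line is 29/√58, and r² = 145.
Chord = 2√(r² − d²) = 2·√(261/2) = 3√58.

3√58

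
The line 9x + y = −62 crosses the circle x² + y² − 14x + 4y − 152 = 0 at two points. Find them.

Express y = −9x − 62 and substitute into the circle:
82x² + 1066x + 3444 = 0  ⟹  x² + 13x + 42 = 0
x = −6 or x = −7, giving (−6, −8) and (−7, 1).

(−7, 1) and (−6, −8)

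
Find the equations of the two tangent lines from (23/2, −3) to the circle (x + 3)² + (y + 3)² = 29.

2x + 5y = 8 and 2x − 5y = 38

Write the tangent as mx − y + (−3 − m·(23/2)) = 0 and set its distance from the centre to √29:
(−29/2m − (0))² = 29(m² + 1)
25m² − 4 = 0, so m = −2/5 or m = 2/5.
With m = −2/5: 2x + 5y = 8. With m = 2/5: 2x − 5y = 38.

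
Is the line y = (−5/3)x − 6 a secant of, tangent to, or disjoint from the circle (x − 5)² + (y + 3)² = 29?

disjoint

d² = (5·5 + 3·(−3) − (−18))²/34 = 34; r² = 29.
Since d² > r², the line lies outside the circle.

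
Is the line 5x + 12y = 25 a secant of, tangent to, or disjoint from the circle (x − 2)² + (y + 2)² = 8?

disjoint

Substituting the line into the circle gives 169x² − 1066x + 1825 = 0.
Discriminant = (−1066)² − 4·169·(1825) = −97344 < 0.
No real roots: the line does not meet the circle.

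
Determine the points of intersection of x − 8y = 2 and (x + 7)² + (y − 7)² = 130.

(−14, −2) and (2, 0)

Express y = (−2 + x)/8 and substitute into the circle:
65x² + 780x − 1820 = 0  ⟹  x² + 12x − 28 = 0
x = 2 or x = −14, giving (2, 0) and (−14, −2).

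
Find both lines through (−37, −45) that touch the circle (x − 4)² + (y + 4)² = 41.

Write the tangent as mx − y + (−45 − m·(−37)) = 0 and set its distance from the centre to √41:
[m·(41) − (41)]² = 41(m² + 1)
20m² − 41m + 20 = 0, so m = 4/5 or m = 5/4.
Through (−37, −45) these give 4x − 5y = 77 and 5x − 4y = −5.

4x − 5y = 77 and 5x − 4y = −5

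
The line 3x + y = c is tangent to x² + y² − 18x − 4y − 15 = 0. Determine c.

c = 29 ± 10√10

The line touches the circle iff its distance from (9, 2) is 10:
|3·9 + 1·2 − c| / √10 = 10
|c − (29)| = 10√10.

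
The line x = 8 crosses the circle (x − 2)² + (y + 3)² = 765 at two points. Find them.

The line gives x = 8. Substituting into the circle:
y² + 6y − 720 = 0
y = 24 or y = −30, giving (8, 24) and (8, −30).

(8, −30) and (8, 24)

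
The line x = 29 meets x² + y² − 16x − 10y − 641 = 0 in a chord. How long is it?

Centre (8, 5), r² = 730. Perpendicular distance d from centre to line = |−21| / √1 = 21.
Half the chord is √(r² − d²) = √(289), so the full chord is 34.

34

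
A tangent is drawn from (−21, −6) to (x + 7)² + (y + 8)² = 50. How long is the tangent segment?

The centre is (−7, −8) and r = 5√2. The square of the distance from P to the centre is 196 + 4 = 200.
Power of the point: PT² = |PO|² − r² = 150, so PT = 5√6.

5√6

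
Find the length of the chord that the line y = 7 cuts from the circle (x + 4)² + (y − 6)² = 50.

14

Substitute y = 7:
x² + 8x − 33 = 0
x = 3 or x = −11, giving (3, 7) and (−11, 7).
|(3, 7) − (−11, 7)| = √((14)² + (0)²) = 14.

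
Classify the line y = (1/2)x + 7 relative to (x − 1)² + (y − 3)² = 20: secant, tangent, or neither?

secant

Centre (1, 3), r² = 20. Distance² from centre to line = (9)²/5 = 81/5.
Since d² < r², the line cuts the circle twice.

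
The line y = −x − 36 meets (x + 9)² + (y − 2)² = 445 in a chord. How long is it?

Centre (−9, 2), r² = 445. Perpendicular distance d from centre to line = |29| / √2 = 29/√2.
Chord = 2√(r² − d²) = 2·√(49/2) = 7√2.

7√2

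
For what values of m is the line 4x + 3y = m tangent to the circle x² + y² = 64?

Tangency holds when the distance from the centre (0, 0) to the line equals the radius 8:
|4·0 + 3·0 − m| / √25 = 8
|m| = 8·5, so m = 40 or m = −40.

m = −40 or m = 40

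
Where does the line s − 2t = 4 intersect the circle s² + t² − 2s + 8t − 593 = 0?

From the line, t = (−4 + s)/2. Substituting:
5s² − 2420 = 0  ⟹  s² − 484 = 0
s = 22 or s = −22, giving (22, 9) and (−22, −13).

(−22, −13) and (22, 9)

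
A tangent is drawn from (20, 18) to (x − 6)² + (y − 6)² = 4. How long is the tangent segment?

Centre (6, 6), r² = 4. |PO|² = (14)² + (12)² = 340.
Power of the point: PT² = |PO|² − r² = 336, so PT = 4√21.

4√21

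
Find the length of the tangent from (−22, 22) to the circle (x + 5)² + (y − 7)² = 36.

With centre O = (−5, 7), |OP|² = 514 and r² = 36.
By the tangent–radius right angle, tangent length = √(|PO|² − r²) = √478.

√478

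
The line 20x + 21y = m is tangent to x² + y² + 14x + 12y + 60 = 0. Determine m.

m = −411 or m = −121

Tangency holds when the distance from the centre (−7, −6) to the line equals the radius 5:
|20·(−7) + 21·(−6) − m| / √841 = 5
|m − (−266)| = 5·29, so m = −121 or m = −411.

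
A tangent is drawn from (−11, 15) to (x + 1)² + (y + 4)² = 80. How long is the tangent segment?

√381

Centre (−1, −4), r² = 80. |PO|² = (−10)² + (19)² = 461.
Power of the point: PT² = |PO|² − r² = 381, so PT = √381.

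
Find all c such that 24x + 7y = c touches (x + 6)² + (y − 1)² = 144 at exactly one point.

c = −437 or c = 163

The line touches the circle iff its distance from (−6, 1) is 12:
|24·(−6) + 7·1 − c| / √625 = 12
|c − (−137)| = 12·25, so c = 163 or c = −437.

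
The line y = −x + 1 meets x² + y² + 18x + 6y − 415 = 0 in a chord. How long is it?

Express y = −x + 1 and substitute into the circle:
2x² + 10x − 408 = 0  ⟹  x² + 5x − 204 = 0
x = 12 or x = −17, giving (12, −11) and (−17, 18).
Chord length = distance between (12, −11) and (−17, 18) = √1682 = 29√2.

29√2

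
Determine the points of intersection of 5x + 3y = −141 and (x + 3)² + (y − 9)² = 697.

Express y = (−141 − 5x)/3 and substitute into the circle:
34x² + 1734x + 22032 = 0  ⟹  x² + 51x + 648 = 0
x = −24 or x = −27, giving (−24, −7) and (−27, −2).

(−27, −2) and (−24, −7)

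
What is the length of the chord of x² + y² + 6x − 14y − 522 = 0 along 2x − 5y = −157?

4√29

Express y = (157 + 2x)/5 and substitute into the circle:
29x² + 638x + 609 = 0  ⟹  x² + 22x + 21 = 0
x = −1 or x = −21, giving (−1, 31) and (−21, 23).
|(−1, 31) − (−21, 23)| = √((20)² + (8)²) = 4√29.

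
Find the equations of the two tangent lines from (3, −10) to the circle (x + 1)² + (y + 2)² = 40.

A line y − (−10) = m(x − (3)) is tangent when its distance from (−1, −2) is 2√10:
(−4m − (8))² = 40(m² + 1)
3m² − 8m − 3 = 0, so m = 3 or m = −1/3.
With m = 3: 3x − y = 19. With m = −1/3: x + 3y = −27.

3x − y = 19 and x + 3y = −27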